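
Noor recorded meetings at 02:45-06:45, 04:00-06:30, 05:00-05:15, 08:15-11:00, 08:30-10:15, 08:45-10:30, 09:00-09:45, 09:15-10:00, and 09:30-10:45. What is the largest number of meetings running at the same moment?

At 09:30, 6 of the intervals are simultaneously active.
No point has more.

6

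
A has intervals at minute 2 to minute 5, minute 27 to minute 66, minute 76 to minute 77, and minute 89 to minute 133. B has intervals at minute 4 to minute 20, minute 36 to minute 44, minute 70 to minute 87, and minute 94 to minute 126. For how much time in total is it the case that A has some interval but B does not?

A \ B = minute 2 to minute 4, minute 27 to minute 36, minute 44 to minute 66, minute 89 to minute 94, minute 126 to minute 133.
Total: 2 minutes + 9 minutes + 22 minutes + 5 minutes + 7 minutes = 45 minutes.

45 minutes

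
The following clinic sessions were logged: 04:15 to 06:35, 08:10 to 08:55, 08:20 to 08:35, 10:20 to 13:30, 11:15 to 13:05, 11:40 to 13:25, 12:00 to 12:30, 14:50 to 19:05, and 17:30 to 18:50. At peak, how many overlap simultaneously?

At 12:00, 4 of the intervals are simultaneously active.
No point has more.

4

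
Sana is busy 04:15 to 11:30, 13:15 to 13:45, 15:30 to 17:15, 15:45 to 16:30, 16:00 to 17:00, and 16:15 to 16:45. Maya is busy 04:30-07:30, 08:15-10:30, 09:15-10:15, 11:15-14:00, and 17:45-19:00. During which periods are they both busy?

04:30–07:30, 08:15–10:30, 11:15–11:30, 13:15–13:45

Merge the first list: 04:15–11:30, 13:15–13:45, 15:30–17:15.
Merge the second list: 04:30–07:30, 08:15–10:30, 11:15–14:00, 17:45–19:00.
04:15–11:30 ∩ B → 04:30–07:30, 08:15–10:30, 11:15–11:30.
13:15–13:45 ∩ B → 13:15–13:45.
15:30–17:15 meets no B interval.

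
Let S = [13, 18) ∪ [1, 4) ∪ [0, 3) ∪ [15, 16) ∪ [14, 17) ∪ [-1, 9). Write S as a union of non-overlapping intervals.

[-1, 9) ∪ [13, 18)

Sort by start: [-1, 9), [0, 3), [1, 4), [13, 18), [14, 17), [15, 16).
[0, 3) overlaps/touches [-1, 9) → extend to [-1, 9).
[1, 4) overlaps/touches [-1, 9) → extend to [-1, 9).
[13, 18) is disjoint → start new block.
[14, 17) overlaps/touches [13, 18) → extend to [13, 18).
[15, 16) overlaps/touches [13, 18) → extend to [13, 18).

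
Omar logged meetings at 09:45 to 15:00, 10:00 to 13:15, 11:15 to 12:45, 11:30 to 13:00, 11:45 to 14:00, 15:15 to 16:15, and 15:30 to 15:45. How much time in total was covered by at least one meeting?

6 h 15 min

Merged: 09:45–15:00, 15:15–16:15.
Lengths: 5 h 15 min + 1 h = 6 h 15 min.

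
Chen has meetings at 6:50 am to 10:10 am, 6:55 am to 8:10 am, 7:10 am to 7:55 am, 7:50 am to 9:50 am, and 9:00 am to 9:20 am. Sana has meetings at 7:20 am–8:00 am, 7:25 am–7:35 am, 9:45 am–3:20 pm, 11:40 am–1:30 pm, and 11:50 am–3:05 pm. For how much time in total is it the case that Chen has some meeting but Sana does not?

A, merged: 6:50 am-10:10 am.
B, merged: 7:20 am-8:00 am, 9:45 am-3:20 pm.
A \ B = 6:50 am-7:20 am, 8:00 am-9:45 am.
Total: 30 min + 1 h 45 min = 2 h 15 min.

2 h 15 min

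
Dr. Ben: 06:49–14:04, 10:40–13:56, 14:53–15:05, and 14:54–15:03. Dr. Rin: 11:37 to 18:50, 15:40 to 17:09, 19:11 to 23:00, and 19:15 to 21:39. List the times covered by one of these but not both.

First set merges to 06:49-14:04, 14:53-15:05.
Second set merges to 11:37-18:50, 19:11-23:00.
Only in the first: 06:49-11:37.
Only in the second: 14:04-14:53, 15:05-18:50, 19:11-23:00.
Together these are the periods covered by exactly one.

06:49-11:37, 14:04-14:53, 15:05-18:50, 19:11-23:00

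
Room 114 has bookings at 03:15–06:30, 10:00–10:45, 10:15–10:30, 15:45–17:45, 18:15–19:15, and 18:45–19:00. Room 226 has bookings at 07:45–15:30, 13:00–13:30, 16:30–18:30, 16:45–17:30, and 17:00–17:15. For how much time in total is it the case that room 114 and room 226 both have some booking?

2 h 15 min

A, merged: 03:15-06:30, 10:00-10:45, 15:45-17:45, 18:15-19:15.
B, merged: 07:45-15:30, 16:30-18:30.
A ∩ B = 10:00-10:45, 16:30-17:45, 18:15-18:30.
Total: 45 min + 1 h 15 min + 15 min = 2 h 15 min.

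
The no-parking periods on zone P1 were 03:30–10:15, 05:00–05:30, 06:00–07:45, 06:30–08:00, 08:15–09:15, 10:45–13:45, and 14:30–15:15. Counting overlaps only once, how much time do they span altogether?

10 h 30 min

Merged: 03:30–10:15, 10:45–13:45, 14:30–15:15.
Lengths: 6 h 45 min + 3 h + 45 min = 10 h 30 min.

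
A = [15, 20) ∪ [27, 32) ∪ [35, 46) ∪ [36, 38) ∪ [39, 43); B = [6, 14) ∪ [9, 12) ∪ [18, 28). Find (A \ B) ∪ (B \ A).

[6, 14) ∪ [15, 18) ∪ [20, 27) ∪ [28, 32) ∪ [35, 46)

A, merged: [15, 20), [27, 32), [35, 46).
B, merged: [6, 14), [18, 28).
A \ B = [15, 18), [28, 32), [35, 46).
B \ A = [6, 14), [20, 27).
Union of the two gives the symmetric difference.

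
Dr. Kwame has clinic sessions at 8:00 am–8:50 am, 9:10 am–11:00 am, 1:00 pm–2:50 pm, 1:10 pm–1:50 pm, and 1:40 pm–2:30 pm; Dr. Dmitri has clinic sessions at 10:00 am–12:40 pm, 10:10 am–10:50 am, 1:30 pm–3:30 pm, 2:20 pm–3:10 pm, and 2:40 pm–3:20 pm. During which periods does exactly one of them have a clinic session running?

Merge the first list: 8:00 am–8:50 am, 9:10 am–11:00 am, 1:00 pm–2:50 pm.
Merge the second list: 10:00 am–12:40 pm, 1:30 pm–3:30 pm.
A \ B = 8:00 am–8:50 am, 9:10 am–10:00 am, 1:00 pm–1:30 pm.
B \ A = 11:00 am–12:40 pm, 2:50 pm–3:30 pm.
Union of the two gives the symmetric difference.

8:00 am–8:50 am, 9:10 am–10:00 am, 11:00 am–12:40 pm, 1:00 pm–1:30 pm, 2:50 pm–3:30 pm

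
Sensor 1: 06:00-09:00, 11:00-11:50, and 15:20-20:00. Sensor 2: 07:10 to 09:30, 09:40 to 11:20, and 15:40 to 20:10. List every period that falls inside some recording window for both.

06:00-09:00 overlaps B on 07:10-09:00.
11:00-11:50 overlaps B on 11:00-11:20.
15:20-20:00 overlaps B on 15:40-20:00.

07:10-09:00, 11:00-11:20, 15:40-20:00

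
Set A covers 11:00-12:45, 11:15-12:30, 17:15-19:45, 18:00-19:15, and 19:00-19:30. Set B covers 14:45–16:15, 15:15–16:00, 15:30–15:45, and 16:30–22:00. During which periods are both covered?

Merge the first list: 11:00–12:45, 17:15–19:45.
Merge the second list: 14:45–16:15, 16:30–22:00.
11:00–12:45: no overlap with the second set.
17:15–19:45 meets the second set on 17:15–19:45.

17:15–19:45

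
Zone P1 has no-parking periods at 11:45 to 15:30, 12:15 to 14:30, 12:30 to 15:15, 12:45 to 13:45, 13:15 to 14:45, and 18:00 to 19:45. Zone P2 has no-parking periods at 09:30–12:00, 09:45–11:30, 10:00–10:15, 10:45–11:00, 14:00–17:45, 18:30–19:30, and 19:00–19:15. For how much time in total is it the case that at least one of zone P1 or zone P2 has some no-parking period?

10 h

A, merged: 11:45–15:30, 18:00–19:45.
B, merged: 09:30–12:00, 14:00–17:45, 18:30–19:30.
A ∪ B = 09:30–17:45, 18:00–19:45.
Total: 8 h 15 min + 1 h 45 min = 10 h.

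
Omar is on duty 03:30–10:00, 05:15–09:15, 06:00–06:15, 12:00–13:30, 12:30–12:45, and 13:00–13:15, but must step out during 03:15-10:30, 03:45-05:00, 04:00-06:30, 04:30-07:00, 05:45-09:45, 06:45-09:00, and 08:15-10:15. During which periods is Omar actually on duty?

A, merged: 03:30-10:00, 12:00-13:30.
B, merged: 03:15-10:30.
03:30-10:00: entirely removed.
12:00-13:30: nothing removed.

12:00-13:30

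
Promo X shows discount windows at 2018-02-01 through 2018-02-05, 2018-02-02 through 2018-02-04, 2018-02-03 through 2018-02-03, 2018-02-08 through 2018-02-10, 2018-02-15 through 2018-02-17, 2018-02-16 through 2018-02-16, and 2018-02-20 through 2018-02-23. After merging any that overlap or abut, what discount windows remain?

2018-02-01 through 2018-02-05, 2018-02-08 through 2018-02-10, 2018-02-15 through 2018-02-17, 2018-02-20 through 2018-02-23

2018-02-02 through 2018-02-04 overlaps/touches 2018-02-01 through 2018-02-05 → extend to 2018-02-01 through 2018-02-05.
2018-02-03 through 2018-02-03 overlaps/touches 2018-02-01 through 2018-02-05 → extend to 2018-02-01 through 2018-02-05.
2018-02-08 through 2018-02-10 is disjoint → start new block.
2018-02-15 through 2018-02-17 is disjoint → start new block.
2018-02-16 through 2018-02-16 overlaps/touches 2018-02-15 through 2018-02-17 → extend to 2018-02-15 through 2018-02-17.
2018-02-20 through 2018-02-23 is disjoint → start new block.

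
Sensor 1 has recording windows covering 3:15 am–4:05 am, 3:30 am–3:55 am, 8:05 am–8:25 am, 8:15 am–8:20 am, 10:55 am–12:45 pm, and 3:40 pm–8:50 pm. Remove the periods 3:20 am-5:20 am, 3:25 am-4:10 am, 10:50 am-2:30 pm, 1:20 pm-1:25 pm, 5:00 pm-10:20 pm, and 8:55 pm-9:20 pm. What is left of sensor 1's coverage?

Merge the first list: 3:15 am–4:05 am, 8:05 am–8:25 am, 10:55 am–12:45 pm, 3:40 pm–8:50 pm.
Merge the second list: 3:20 am–5:20 am, 10:50 am–2:30 pm, 5:00 pm–10:20 pm.
3:15 am–4:05 am \ B = 3:15 am–3:20 am.
8:05 am–8:25 am: nothing removed.
10:55 am–12:45 pm: entirely removed.
3:40 pm–8:50 pm \ B = 3:40 pm–5:00 pm.

3:15 am–3:20 am, 8:05 am–8:25 am, 3:40 pm–5:00 pm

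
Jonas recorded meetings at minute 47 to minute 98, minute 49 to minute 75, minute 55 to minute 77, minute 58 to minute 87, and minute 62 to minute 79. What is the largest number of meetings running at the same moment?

5

Walk the sorted start/end points keeping a running depth.
The depth first hits 5 at minute 62.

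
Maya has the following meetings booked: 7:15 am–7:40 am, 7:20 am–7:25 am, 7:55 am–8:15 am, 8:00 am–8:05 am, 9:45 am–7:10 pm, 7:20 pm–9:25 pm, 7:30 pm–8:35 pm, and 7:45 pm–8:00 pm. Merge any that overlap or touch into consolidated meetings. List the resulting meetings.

7:15 am–7:40 am, 7:55 am–8:15 am, 9:45 am–7:10 pm, 7:20 pm–9:25 pm

7:20 am–7:25 am overlaps/touches 7:15 am–7:40 am → extend to 7:15 am–7:40 am.
7:55 am–8:15 am is disjoint → start new block.
8:00 am–8:05 am overlaps/touches 7:55 am–8:15 am → extend to 7:55 am–8:15 am.
9:45 am–7:10 pm is disjoint → start new block.
7:20 pm–9:25 pm is disjoint → start new block.
7:30 pm–8:35 pm overlaps/touches 7:20 pm–9:25 pm → extend to 7:20 pm–9:25 pm.
7:45 pm–8:00 pm overlaps/touches 7:20 pm–9:25 pm → extend to 7:20 pm–9:25 pm.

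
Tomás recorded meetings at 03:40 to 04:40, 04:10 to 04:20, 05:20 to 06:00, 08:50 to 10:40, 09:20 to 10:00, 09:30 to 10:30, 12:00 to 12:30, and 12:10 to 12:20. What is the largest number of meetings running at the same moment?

Sweep endpoints in order; track running count of active intervals.
Peak of 3 reached at 09:30.

3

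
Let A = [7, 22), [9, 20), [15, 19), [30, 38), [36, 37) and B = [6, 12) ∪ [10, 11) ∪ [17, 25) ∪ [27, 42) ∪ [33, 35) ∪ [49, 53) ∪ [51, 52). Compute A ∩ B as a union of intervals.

First set merges to [7, 22), [30, 38).
Second set merges to [6, 12), [17, 25), [27, 42), [49, 53).
[7, 22) ∩ B → [7, 12), [17, 22).
[30, 38) ∩ B → [30, 38).

[7, 12) ∪ [17, 22) ∪ [30, 38)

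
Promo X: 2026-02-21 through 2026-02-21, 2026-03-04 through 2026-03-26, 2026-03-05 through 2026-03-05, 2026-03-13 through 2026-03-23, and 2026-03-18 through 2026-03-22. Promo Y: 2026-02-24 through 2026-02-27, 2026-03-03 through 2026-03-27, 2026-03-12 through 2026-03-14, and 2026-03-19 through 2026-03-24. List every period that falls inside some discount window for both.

2026-03-04 through 2026-03-26

Merge the first list: 2026-02-21 through 2026-02-21, 2026-03-04 through 2026-03-26.
Merge the second list: 2026-02-24 through 2026-02-27, 2026-03-03 through 2026-03-27.
2026-02-21 through 2026-02-21 meets no B interval.
2026-03-04 through 2026-03-26 ∩ B → 2026-03-04 through 2026-03-26.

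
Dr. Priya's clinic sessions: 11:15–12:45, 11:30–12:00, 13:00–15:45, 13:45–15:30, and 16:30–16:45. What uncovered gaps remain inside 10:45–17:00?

Covered (merged): 11:15-12:45, 13:00-15:45, 16:30-16:45.
Complement within 10:45-17:00: 10:45-11:15, 12:45-13:00, 15:45-16:30, 16:45-17:00.

10:45-11:15, 12:45-13:00, 15:45-16:30, 16:45-17:00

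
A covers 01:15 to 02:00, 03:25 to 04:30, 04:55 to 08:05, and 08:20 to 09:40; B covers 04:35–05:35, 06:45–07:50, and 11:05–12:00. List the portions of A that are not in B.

01:15–02:00, 03:25–04:30, 05:35–06:45, 07:50–08:05, 08:20–09:40

01:15–02:00 is untouched.
03:25–04:30 is untouched.
04:55–08:05 with B removed leaves 05:35–06:45, 07:50–08:05.
08:20–09:40 is untouched.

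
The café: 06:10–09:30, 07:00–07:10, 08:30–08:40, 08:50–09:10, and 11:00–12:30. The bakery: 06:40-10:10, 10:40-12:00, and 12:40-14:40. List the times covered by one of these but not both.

06:10–06:40, 09:30–10:10, 10:40–11:00, 12:00–12:30, 12:40–14:40

A, merged: 06:10–09:30, 11:00–12:30.
Only in the first: 06:10–06:40, 12:00–12:30.
Only in the second: 09:30–10:10, 10:40–11:00, 12:40–14:40.
Together these are the periods covered by exactly one.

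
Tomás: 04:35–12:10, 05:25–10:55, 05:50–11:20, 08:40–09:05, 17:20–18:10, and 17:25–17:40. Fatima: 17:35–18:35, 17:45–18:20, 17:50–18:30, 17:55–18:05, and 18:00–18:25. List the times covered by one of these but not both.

04:35-12:10, 17:20-17:35, 18:10-18:35

Merge the first list: 04:35-12:10, 17:20-18:10.
Merge the second list: 17:35-18:35.
Only in the first: 04:35-12:10, 17:20-17:35.
Only in the second: 18:10-18:35.
Together these are the periods covered by exactly one.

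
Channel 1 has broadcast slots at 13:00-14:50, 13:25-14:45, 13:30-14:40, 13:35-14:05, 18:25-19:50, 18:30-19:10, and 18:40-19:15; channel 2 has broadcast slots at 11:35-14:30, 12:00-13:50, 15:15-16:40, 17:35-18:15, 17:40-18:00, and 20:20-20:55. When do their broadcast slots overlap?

First set merges to 13:00–14:50, 18:25–19:50.
Second set merges to 11:35–14:30, 15:15–16:40, 17:35–18:15, 20:20–20:55.
13:00–14:50 ∩ B → 13:00–14:30.
18:25–19:50 meets no B interval.

13:00–14:30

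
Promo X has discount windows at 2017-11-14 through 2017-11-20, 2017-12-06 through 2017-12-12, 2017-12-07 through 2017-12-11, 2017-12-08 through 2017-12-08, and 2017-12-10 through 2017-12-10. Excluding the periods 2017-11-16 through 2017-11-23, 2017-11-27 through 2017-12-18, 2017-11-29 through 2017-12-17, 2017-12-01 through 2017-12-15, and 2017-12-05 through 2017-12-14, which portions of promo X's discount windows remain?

2017-11-14 through 2017-11-15

Merge the first list: 2017-11-14 through 2017-11-20, 2017-12-06 through 2017-12-12.
Merge the second list: 2017-11-16 through 2017-11-23, 2017-11-27 through 2017-12-18.
2017-11-14 through 2017-11-20 \ B = 2017-11-14 through 2017-11-15.
2017-12-06 through 2017-12-12: entirely removed.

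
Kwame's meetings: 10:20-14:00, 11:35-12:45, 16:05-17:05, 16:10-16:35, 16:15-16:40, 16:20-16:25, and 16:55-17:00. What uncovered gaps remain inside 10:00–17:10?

The merged coverage is 10:20-14:00, 16:05-17:05.
Uncovered inside 10:00-17:10: 10:00-10:20, 14:00-16:05, 17:05-17:10.

10:00-10:20, 14:00-16:05, 17:05-17:10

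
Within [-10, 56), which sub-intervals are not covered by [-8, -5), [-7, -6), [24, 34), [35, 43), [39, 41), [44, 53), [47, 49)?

Covered (merged): [-8, -5), [24, 34), [35, 43), [44, 53).
Gaps within [-10, 56): [-10, -8), [-5, 24), [34, 35), [43, 44), [53, 56).

[-10, -8) ∪ [-5, 24) ∪ [34, 35) ∪ [43, 44) ∪ [53, 56)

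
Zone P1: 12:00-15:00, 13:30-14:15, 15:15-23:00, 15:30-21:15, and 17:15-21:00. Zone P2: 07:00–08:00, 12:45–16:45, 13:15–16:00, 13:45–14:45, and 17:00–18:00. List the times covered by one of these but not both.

A, merged: 12:00–15:00, 15:15–23:00.
B, merged: 07:00–08:00, 12:45–16:45, 17:00–18:00.
A but not B: 12:00–12:45, 16:45–17:00, 18:00–23:00.
B but not A: 07:00–08:00, 15:00–15:15.
Combining gives A △ B.

07:00–08:00, 12:00–12:45, 15:00–15:15, 16:45–17:00, 18:00–23:00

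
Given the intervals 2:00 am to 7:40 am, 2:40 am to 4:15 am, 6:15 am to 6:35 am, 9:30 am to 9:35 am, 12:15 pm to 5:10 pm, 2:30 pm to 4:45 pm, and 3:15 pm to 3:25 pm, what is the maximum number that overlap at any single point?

Sweep endpoints in order; track running count of active intervals.
Peak of 3 reached at 3:15 pm.

3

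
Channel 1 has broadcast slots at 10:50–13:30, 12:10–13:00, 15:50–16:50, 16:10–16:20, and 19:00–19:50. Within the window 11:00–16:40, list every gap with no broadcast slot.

13:30–15:50

Covered (merged): 10:50–13:30, 15:50–16:50, 19:00–19:50.
Gaps within 11:00–16:40: 13:30–15:50.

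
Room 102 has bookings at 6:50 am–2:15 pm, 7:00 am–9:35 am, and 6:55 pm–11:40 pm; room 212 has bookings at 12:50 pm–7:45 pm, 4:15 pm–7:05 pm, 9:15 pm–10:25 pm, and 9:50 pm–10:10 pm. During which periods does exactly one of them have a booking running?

Merge the first list: 6:50 am–2:15 pm, 6:55 pm–11:40 pm.
Merge the second list: 12:50 pm–7:45 pm, 9:15 pm–10:25 pm.
Only in the first: 6:50 am–12:50 pm, 7:45 pm–9:15 pm, 10:25 pm–11:40 pm.
Only in the second: 2:15 pm–6:55 pm.
Together these are the periods covered by exactly one.

6:50 am–12:50 pm, 2:15 pm–6:55 pm, 7:45 pm–9:15 pm, 10:25 pm–11:40 pm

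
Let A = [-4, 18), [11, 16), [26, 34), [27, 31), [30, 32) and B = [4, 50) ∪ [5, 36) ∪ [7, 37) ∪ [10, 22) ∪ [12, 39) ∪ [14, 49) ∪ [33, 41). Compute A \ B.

A, merged: [-4, 18), [26, 34).
B, merged: [4, 50).
[-4, 18) with B removed leaves [-4, 4).
[26, 34) lies entirely inside B → drops out.

[-4, 4)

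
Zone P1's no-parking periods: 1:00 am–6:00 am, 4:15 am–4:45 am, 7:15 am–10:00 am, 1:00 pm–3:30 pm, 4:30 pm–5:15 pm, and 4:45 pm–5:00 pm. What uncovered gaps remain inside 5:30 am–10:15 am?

6:00 am–7:15 am, 10:00 am–10:15 am

The merged coverage is 1:00 am–6:00 am, 7:15 am–10:00 am, 1:00 pm–3:30 pm, 4:30 pm–5:15 pm.
Uncovered inside 5:30 am–10:15 am: 6:00 am–7:15 am, 10:00 am–10:15 am.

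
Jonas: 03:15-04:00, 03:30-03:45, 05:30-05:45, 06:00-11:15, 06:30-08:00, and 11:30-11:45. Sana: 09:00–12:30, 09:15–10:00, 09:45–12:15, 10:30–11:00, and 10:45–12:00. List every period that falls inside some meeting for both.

09:00–11:15, 11:30–11:45

A, merged: 03:15–04:00, 05:30–05:45, 06:00–11:15, 11:30–11:45.
B, merged: 09:00–12:30.
03:15–04:00 meets no B interval.
05:30–05:45 meets no B interval.
06:00–11:15 ∩ B → 09:00–11:15.
11:30–11:45 ∩ B → 11:30–11:45.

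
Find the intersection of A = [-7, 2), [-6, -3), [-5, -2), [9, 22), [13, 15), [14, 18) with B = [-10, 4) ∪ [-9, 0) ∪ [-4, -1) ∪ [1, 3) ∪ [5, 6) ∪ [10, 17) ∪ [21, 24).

First set merges to [-7, 2), [9, 22).
Second set merges to [-10, 4), [5, 6), [10, 17), [21, 24).
[-7, 2) meets the second set on [-7, 2).
[9, 22) meets the second set on [10, 17), [21, 22).

[-7, 2) ∪ [10, 17) ∪ [21, 22)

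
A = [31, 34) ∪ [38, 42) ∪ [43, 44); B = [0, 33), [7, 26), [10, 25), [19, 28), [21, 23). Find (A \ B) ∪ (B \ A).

B, merged: [0, 33).
A \ B = [33, 34), [38, 42), [43, 44).
B \ A = [0, 31).
Union of the two gives the symmetric difference.

[0, 31) ∪ [33, 34) ∪ [38, 42) ∪ [43, 44)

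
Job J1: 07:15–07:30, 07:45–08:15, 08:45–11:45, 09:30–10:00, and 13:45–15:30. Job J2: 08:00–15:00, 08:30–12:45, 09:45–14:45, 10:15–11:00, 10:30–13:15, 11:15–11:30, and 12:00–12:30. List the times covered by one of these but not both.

07:15–07:30, 07:45–08:00, 08:15–08:45, 11:45–13:45, 15:00–15:30

Merge the first list: 07:15–07:30, 07:45–08:15, 08:45–11:45, 13:45–15:30.
Merge the second list: 08:00–15:00.
A but not B: 07:15–07:30, 07:45–08:00, 15:00–15:30.
B but not A: 08:15–08:45, 11:45–13:45.
Combining gives A △ B.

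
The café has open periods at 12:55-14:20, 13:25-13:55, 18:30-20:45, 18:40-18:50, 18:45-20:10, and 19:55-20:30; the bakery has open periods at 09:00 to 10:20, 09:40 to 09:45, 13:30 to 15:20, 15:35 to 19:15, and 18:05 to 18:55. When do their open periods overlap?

13:30–14:20, 18:30–19:15

First set merges to 12:55–14:20, 18:30–20:45.
Second set merges to 09:00–10:20, 13:30–15:20, 15:35–19:15.
12:55–14:20 ∩ B → 13:30–14:20.
18:30–20:45 ∩ B → 18:30–19:15.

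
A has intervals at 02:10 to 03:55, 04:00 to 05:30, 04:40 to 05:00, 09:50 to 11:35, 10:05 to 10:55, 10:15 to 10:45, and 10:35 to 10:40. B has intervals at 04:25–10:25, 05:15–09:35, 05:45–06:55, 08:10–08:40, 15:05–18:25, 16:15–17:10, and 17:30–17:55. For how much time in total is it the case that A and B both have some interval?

Merge the first list: 02:10–03:55, 04:00–05:30, 09:50–11:35.
Merge the second list: 04:25–10:25, 15:05–18:25.
A ∩ B = 04:25–05:30, 09:50–10:25.
Total: 1 h 5 min + 35 min = 1 h 40 min.

1 h 40 min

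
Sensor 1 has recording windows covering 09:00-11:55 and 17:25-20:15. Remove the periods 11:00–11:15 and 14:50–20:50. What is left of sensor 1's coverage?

09:00-11:55 with B removed leaves 09:00-11:00, 11:15-11:55.
17:25-20:15 lies entirely inside B → drops out.

09:00-11:00, 11:15-11:55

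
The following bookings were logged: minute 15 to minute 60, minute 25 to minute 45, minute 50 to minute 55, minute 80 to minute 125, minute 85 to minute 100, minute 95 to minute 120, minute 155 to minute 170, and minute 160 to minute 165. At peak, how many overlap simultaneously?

Walk the sorted start/end points keeping a running depth.
The depth first hits 3 at minute 95.

3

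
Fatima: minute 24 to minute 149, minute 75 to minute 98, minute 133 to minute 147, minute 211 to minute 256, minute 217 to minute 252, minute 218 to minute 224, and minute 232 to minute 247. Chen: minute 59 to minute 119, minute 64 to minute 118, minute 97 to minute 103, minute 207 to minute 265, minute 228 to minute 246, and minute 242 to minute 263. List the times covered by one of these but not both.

minute 24 to minute 59, minute 119 to minute 149, minute 207 to minute 211, minute 256 to minute 265

A, merged: minute 24 to minute 149, minute 211 to minute 256.
B, merged: minute 59 to minute 119, minute 207 to minute 265.
Only in the first: minute 24 to minute 59, minute 119 to minute 149.
Only in the second: minute 207 to minute 211, minute 256 to minute 265.
Together these are the periods covered by exactly one.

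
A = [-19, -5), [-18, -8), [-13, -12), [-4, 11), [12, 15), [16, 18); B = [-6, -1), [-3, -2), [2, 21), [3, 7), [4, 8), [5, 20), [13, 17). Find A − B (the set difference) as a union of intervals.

[-19, -6) ∪ [-1, 2)

Merge the first list: [-19, -5), [-4, 11), [12, 15), [16, 18).
Merge the second list: [-6, -1), [2, 21).
[-19, -5) minus B → [-19, -6).
[-4, 11) minus B → [-1, 2).
[12, 15): fully covered by B → removed.
[16, 18): fully covered by B → removed.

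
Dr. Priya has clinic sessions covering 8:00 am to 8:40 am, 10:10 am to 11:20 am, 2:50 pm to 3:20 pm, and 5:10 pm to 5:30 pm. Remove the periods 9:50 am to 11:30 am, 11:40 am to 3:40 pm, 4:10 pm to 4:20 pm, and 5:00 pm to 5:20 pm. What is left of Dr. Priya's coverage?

8:00 am-8:40 am is untouched.
10:10 am-11:20 am lies entirely inside B → drops out.
2:50 pm-3:20 pm lies entirely inside B → drops out.
5:10 pm-5:30 pm with B removed leaves 5:20 pm-5:30 pm.

8:00 am-8:40 am, 5:20 pm-5:30 pm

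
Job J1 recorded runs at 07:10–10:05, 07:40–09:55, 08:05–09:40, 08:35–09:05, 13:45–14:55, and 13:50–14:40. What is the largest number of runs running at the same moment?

4

Sweep endpoints in order; track running count of active intervals.
Peak of 4 reached at 08:35.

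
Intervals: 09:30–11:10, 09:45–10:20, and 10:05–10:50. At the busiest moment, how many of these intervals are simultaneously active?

Walk the sorted start/end points keeping a running depth.
The depth first hits 3 at 10:05.

3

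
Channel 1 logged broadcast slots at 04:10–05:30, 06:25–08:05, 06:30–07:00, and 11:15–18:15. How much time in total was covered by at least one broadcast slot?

10 h

Merged: 04:10–05:30, 06:25–08:05, 11:15–18:15.
Lengths: 1 h 20 min + 1 h 40 min + 7 h = 10 h.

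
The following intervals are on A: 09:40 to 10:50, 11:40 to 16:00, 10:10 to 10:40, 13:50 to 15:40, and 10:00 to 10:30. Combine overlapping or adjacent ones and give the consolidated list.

09:40-10:50, 11:40-16:00

Sort by start: 09:40-10:50, 10:00-10:30, 10:10-10:40, 11:40-16:00, 13:50-15:40.
10:00-10:30 overlaps/touches 09:40-10:50 → extend to 09:40-10:50.
10:10-10:40 overlaps/touches 09:40-10:50 → extend to 09:40-10:50.
11:40-16:00 is disjoint → start new block.
13:50-15:40 overlaps/touches 11:40-16:00 → extend to 11:40-16:00.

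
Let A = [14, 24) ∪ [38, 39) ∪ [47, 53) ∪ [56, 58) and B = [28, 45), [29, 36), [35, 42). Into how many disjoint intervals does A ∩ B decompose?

1

Merge the second list: [28, 45).
A ∩ B = [38, 39).
That is 1 disjoint piece.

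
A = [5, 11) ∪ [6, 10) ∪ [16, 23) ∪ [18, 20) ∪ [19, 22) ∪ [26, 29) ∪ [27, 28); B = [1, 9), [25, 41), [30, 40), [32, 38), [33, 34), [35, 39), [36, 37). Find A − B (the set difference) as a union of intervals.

[9, 11) ∪ [16, 23)

First set merges to [5, 11), [16, 23), [26, 29).
Second set merges to [1, 9), [25, 41).
[5, 11) minus B → [9, 11).
[16, 23): no B overlap → unchanged.
[26, 29): fully covered by B → removed.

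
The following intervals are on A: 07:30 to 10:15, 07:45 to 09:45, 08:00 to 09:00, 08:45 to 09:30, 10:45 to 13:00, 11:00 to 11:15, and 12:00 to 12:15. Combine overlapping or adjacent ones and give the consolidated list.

07:30-10:15, 10:45-13:00

07:45-09:45 overlaps/touches 07:30-10:15 → extend to 07:30-10:15.
08:00-09:00 overlaps/touches 07:30-10:15 → extend to 07:30-10:15.
08:45-09:30 overlaps/touches 07:30-10:15 → extend to 07:30-10:15.
10:45-13:00 is disjoint → start new block.
11:00-11:15 overlaps/touches 10:45-13:00 → extend to 10:45-13:00.
12:00-12:15 overlaps/touches 10:45-13:00 → extend to 10:45-13:00.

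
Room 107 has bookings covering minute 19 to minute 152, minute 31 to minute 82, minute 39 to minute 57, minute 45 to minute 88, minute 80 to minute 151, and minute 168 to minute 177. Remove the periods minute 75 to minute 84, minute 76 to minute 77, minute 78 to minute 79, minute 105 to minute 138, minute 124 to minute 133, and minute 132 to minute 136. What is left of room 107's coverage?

minute 19 to minute 75, minute 84 to minute 105, minute 138 to minute 152, minute 168 to minute 177

A, merged: minute 19 to minute 152, minute 168 to minute 177.
B, merged: minute 75 to minute 84, minute 105 to minute 138.
minute 19 to minute 152 \ B = minute 19 to minute 75, minute 84 to minute 105, minute 138 to minute 152.
minute 168 to minute 177: nothing removed.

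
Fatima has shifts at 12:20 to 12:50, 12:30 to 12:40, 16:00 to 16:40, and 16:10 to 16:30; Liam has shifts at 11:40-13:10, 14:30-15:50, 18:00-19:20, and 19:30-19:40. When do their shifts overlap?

12:20–12:50

Merge the first list: 12:20–12:50, 16:00–16:40.
12:20–12:50 overlaps B on 12:20–12:50.
16:00–16:40 falls entirely outside B.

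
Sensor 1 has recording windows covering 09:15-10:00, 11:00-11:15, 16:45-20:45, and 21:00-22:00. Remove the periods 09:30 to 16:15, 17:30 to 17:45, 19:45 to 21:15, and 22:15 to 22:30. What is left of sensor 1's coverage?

09:15–09:30, 16:45–17:30, 17:45–19:45, 21:15–22:00

09:15–10:00 \ B = 09:15–09:30.
11:00–11:15: entirely removed.
16:45–20:45 \ B = 16:45–17:30, 17:45–19:45.
21:00–22:00 \ B = 21:15–22:00.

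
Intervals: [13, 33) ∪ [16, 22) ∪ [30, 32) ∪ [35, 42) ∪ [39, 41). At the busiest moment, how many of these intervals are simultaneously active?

2

Sweep endpoints in order; track running count of active intervals.
Peak of 2 reached at 16.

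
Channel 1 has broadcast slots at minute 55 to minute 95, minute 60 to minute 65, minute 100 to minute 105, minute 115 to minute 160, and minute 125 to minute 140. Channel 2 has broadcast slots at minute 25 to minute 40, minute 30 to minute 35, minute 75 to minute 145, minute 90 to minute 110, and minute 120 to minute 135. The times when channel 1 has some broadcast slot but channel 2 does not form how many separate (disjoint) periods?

2

A, merged: minute 55 to minute 95, minute 100 to minute 105, minute 115 to minute 160.
B, merged: minute 25 to minute 40, minute 75 to minute 145.
A \ B = minute 55 to minute 75, minute 145 to minute 160.
That is 2 disjoint pieces.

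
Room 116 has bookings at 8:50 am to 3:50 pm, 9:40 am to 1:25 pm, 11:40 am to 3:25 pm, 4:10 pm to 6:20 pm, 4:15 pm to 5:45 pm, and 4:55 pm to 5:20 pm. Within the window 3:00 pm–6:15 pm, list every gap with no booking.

After merging, the occupied span is 8:50 am–3:50 pm, 4:10 pm–6:20 pm.
Complement within 3:00 pm–6:15 pm: 3:50 pm–4:10 pm.

3:50 pm–4:10 pm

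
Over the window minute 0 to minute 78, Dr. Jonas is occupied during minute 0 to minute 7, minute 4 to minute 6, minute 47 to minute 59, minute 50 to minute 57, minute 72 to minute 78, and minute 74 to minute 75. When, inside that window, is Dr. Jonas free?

minute 7 to minute 47, minute 59 to minute 72

Covered (merged): minute 0 to minute 7, minute 47 to minute 59, minute 72 to minute 78.
Complement within minute 0 to minute 78: minute 7 to minute 47, minute 59 to minute 72.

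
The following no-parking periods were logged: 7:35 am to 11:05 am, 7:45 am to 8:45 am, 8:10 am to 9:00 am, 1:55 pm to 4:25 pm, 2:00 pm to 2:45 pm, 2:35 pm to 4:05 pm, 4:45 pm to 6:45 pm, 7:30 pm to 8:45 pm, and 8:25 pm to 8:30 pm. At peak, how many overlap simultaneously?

At 8:10 am, 3 of the intervals are simultaneously active.
No point has more.

3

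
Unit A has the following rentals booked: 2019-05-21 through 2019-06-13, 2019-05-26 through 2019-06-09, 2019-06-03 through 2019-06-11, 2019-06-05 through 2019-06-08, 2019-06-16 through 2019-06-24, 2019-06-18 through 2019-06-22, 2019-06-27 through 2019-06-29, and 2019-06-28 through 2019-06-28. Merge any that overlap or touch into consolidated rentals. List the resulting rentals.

2019-05-26 through 2019-06-09 overlaps/touches 2019-05-21 through 2019-06-13 → extend to 2019-05-21 through 2019-06-13.
2019-06-03 through 2019-06-11 overlaps/touches 2019-05-21 through 2019-06-13 → extend to 2019-05-21 through 2019-06-13.
2019-06-05 through 2019-06-08 overlaps/touches 2019-05-21 through 2019-06-13 → extend to 2019-05-21 through 2019-06-13.
2019-06-16 through 2019-06-24 is disjoint → start new block.
2019-06-18 through 2019-06-22 overlaps/touches 2019-06-16 through 2019-06-24 → extend to 2019-06-16 through 2019-06-24.
2019-06-27 through 2019-06-29 is disjoint → start new block.
2019-06-28 through 2019-06-28 overlaps/touches 2019-06-27 through 2019-06-29 → extend to 2019-06-27 through 2019-06-29.

2019-05-21 through 2019-06-13, 2019-06-16 through 2019-06-24, 2019-06-27 through 2019-06-29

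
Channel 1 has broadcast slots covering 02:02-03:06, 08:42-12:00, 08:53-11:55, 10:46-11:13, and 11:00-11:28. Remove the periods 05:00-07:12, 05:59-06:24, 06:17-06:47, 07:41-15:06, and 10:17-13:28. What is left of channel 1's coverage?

First set merges to 02:02–03:06, 08:42–12:00.
Second set merges to 05:00–07:12, 07:41–15:06.
02:02–03:06: no B overlap → unchanged.
08:42–12:00: fully covered by B → removed.

02:02–03:06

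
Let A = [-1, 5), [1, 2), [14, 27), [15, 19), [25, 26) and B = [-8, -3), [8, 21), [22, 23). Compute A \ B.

[-1, 5) ∪ [21, 22) ∪ [23, 27)

Merge the first list: [-1, 5), [14, 27).
[-1, 5): no B overlap → unchanged.
[14, 27) minus B → [21, 22), [23, 27).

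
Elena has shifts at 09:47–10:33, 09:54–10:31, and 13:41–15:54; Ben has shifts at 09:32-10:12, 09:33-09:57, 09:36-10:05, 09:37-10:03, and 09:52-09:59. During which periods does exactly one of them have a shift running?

Merge the first list: 09:47–10:33, 13:41–15:54.
Merge the second list: 09:32–10:12.
Only in the first: 10:12–10:33, 13:41–15:54.
Only in the second: 09:32–09:47.
Together these are the periods covered by exactly one.

09:32–09:47, 10:12–10:33, 13:41–15:54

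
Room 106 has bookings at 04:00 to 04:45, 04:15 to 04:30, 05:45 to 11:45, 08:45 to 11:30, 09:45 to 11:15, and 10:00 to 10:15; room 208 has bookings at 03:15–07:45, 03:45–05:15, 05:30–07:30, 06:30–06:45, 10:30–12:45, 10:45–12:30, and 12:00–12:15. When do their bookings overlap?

04:00–04:45, 05:45–07:45, 10:30–11:45

First set merges to 04:00–04:45, 05:45–11:45.
Second set merges to 03:15–07:45, 10:30–12:45.
04:00–04:45 ∩ B → 04:00–04:45.
05:45–11:45 ∩ B → 05:45–07:45, 10:30–11:45.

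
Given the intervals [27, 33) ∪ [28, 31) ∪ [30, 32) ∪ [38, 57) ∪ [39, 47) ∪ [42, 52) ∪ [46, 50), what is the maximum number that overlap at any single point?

4

At 46, 4 of the intervals are simultaneously active.
No point has more.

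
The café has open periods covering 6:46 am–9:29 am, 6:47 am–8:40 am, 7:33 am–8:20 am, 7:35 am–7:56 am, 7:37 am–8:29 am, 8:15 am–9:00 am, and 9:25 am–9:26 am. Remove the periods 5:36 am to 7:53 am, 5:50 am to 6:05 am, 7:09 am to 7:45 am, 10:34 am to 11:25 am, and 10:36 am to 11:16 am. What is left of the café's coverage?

7:53 am–9:29 am

Merge the first list: 6:46 am–9:29 am.
Merge the second list: 5:36 am–7:53 am, 10:34 am–11:25 am.
6:46 am–9:29 am minus B → 7:53 am–9:29 am.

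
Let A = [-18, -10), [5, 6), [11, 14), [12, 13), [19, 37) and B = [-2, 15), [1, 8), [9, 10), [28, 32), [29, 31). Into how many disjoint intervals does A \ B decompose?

First set merges to [-18, -10), [5, 6), [11, 14), [19, 37).
Second set merges to [-2, 15), [28, 32).
A \ B = [-18, -10), [19, 28), [32, 37).
That is 3 disjoint pieces.

3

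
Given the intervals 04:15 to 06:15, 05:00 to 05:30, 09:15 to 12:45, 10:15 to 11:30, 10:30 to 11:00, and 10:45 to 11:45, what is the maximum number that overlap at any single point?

4

At 10:45, 4 of the intervals are simultaneously active.
No point has more.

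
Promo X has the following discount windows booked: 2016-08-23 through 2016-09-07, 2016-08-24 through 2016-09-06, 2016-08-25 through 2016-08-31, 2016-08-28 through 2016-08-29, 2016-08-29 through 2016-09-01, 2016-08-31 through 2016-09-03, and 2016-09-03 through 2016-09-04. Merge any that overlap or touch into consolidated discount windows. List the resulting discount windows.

2016-08-24 through 2016-09-06 overlaps/touches 2016-08-23 through 2016-09-07 → extend to 2016-08-23 through 2016-09-07.
2016-08-25 through 2016-08-31 overlaps/touches 2016-08-23 through 2016-09-07 → extend to 2016-08-23 through 2016-09-07.
2016-08-28 through 2016-08-29 overlaps/touches 2016-08-23 through 2016-09-07 → extend to 2016-08-23 through 2016-09-07.
2016-08-29 through 2016-09-01 overlaps/touches 2016-08-23 through 2016-09-07 → extend to 2016-08-23 through 2016-09-07.
2016-08-31 through 2016-09-03 overlaps/touches 2016-08-23 through 2016-09-07 → extend to 2016-08-23 through 2016-09-07.
2016-09-03 through 2016-09-04 overlaps/touches 2016-08-23 through 2016-09-07 → extend to 2016-08-23 through 2016-09-07.

2016-08-23 through 2016-09-07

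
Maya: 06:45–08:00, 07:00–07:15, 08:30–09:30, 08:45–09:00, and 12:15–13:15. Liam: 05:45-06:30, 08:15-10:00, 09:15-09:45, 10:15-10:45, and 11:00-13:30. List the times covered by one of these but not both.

05:45-06:30, 06:45-08:00, 08:15-08:30, 09:30-10:00, 10:15-10:45, 11:00-12:15, 13:15-13:30

A, merged: 06:45-08:00, 08:30-09:30, 12:15-13:15.
B, merged: 05:45-06:30, 08:15-10:00, 10:15-10:45, 11:00-13:30.
A \ B = 06:45-08:00.
B \ A = 05:45-06:30, 08:15-08:30, 09:30-10:00, 10:15-10:45, 11:00-12:15, 13:15-13:30.
Union of the two gives the symmetric difference.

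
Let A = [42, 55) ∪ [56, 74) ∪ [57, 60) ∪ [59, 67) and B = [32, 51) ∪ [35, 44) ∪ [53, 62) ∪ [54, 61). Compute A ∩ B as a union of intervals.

Merge the first list: [42, 55), [56, 74).
Merge the second list: [32, 51), [53, 62).
[42, 55) overlaps B on [42, 51), [53, 55).
[56, 74) overlaps B on [56, 62).

[42, 51) ∪ [53, 55) ∪ [56, 62)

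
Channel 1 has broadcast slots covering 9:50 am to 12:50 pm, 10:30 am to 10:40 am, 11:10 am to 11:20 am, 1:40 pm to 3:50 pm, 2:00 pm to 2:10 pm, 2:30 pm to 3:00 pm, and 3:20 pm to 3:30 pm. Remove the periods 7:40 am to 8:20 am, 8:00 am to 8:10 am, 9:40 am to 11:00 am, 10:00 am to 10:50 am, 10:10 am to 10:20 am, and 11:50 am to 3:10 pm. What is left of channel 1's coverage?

A, merged: 9:50 am-12:50 pm, 1:40 pm-3:50 pm.
B, merged: 7:40 am-8:20 am, 9:40 am-11:00 am, 11:50 am-3:10 pm.
9:50 am-12:50 pm minus B → 11:00 am-11:50 am.
1:40 pm-3:50 pm minus B → 3:10 pm-3:50 pm.

11:00 am-11:50 am, 3:10 pm-3:50 pm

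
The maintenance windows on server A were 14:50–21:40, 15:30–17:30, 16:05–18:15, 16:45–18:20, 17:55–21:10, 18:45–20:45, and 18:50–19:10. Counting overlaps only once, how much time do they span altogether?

Merged: 14:50–21:40.
Length: 6 h 50 min.

6 h 50 min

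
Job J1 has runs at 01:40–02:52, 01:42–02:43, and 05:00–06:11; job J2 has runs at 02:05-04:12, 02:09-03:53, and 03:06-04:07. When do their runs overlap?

A, merged: 01:40–02:52, 05:00–06:11.
B, merged: 02:05–04:12.
01:40–02:52 overlaps B on 02:05–02:52.
05:00–06:11 falls entirely outside B.

02:05–02:52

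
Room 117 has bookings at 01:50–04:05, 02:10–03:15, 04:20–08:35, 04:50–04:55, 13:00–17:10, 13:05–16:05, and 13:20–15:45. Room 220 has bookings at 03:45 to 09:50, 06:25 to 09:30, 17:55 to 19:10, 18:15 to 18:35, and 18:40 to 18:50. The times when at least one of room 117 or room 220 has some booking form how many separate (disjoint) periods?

3

A, merged: 01:50–04:05, 04:20–08:35, 13:00–17:10.
B, merged: 03:45–09:50, 17:55–19:10.
A ∪ B = 01:50–09:50, 13:00–17:10, 17:55–19:10.
That is 3 disjoint pieces.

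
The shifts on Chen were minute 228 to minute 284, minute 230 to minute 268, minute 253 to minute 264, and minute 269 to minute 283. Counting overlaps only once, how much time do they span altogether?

56 minutes

Merged: minute 228 to minute 284.
Length: 56 minutes.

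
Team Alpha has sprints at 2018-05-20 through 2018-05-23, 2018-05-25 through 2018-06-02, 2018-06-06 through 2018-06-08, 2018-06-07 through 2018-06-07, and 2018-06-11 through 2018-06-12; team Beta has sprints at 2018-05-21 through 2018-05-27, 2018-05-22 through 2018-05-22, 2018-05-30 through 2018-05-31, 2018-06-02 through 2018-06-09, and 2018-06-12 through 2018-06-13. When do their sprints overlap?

2018-05-21 through 2018-05-23, 2018-05-25 through 2018-05-27, 2018-05-30 through 2018-05-31, 2018-06-02 through 2018-06-02, 2018-06-06 through 2018-06-08, 2018-06-12 through 2018-06-12

A, merged: 2018-05-20 through 2018-05-23, 2018-05-25 through 2018-06-02, 2018-06-06 through 2018-06-08, 2018-06-11 through 2018-06-12.
B, merged: 2018-05-21 through 2018-05-27, 2018-05-30 through 2018-05-31, 2018-06-02 through 2018-06-09, 2018-06-12 through 2018-06-13.
2018-05-20 through 2018-05-23 ∩ B → 2018-05-21 through 2018-05-23.
2018-05-25 through 2018-06-02 ∩ B → 2018-05-25 through 2018-05-27, 2018-05-30 through 2018-05-31, 2018-06-02 through 2018-06-02.
2018-06-06 through 2018-06-08 ∩ B → 2018-06-06 through 2018-06-08.
2018-06-11 through 2018-06-12 ∩ B → 2018-06-12 through 2018-06-12.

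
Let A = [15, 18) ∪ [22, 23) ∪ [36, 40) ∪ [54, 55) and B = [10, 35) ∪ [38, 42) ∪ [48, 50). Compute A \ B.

[36, 38) ∪ [54, 55)

[15, 18): fully covered by B → removed.
[22, 23): fully covered by B → removed.
[36, 40) minus B → [36, 38).
[54, 55): no B overlap → unchanged.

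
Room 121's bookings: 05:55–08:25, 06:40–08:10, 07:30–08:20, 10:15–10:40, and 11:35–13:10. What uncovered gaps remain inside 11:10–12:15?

11:10–11:35

After merging, the occupied span is 05:55–08:25, 10:15–10:40, 11:35–13:10.
Gaps within 11:10–12:15: 11:10–11:35.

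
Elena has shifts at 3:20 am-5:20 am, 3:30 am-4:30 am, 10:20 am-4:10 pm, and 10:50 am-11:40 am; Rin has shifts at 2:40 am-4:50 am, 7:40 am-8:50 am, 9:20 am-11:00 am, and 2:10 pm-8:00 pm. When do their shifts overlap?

3:20 am–4:50 am, 10:20 am–11:00 am, 2:10 pm–4:10 pm

Merge the first list: 3:20 am–5:20 am, 10:20 am–4:10 pm.
3:20 am–5:20 am overlaps B on 3:20 am–4:50 am.
10:20 am–4:10 pm overlaps B on 10:20 am–11:00 am, 2:10 pm–4:10 pm.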